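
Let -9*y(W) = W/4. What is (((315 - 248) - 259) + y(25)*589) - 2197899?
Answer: -79146001/36 ≈ -2.1985e+6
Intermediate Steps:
y(W) = -W/36 (y(W) = -W/(9*4) = -W/36)
(((315 - 248) - 259) + y(25)*589) - 2197899 = (((315 - 248) - 259) - 1/36*25*589) - 2197899 = ((67 - 259) - 25/36*589) - 2197899 = (-192 - 14725/36) - 2197899 = -21637/36 - 2197899 = -79146001/36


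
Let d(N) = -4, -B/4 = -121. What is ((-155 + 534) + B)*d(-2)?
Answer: -3452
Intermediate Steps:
B = 484 (B = -4*(-121) = 484)
((-155 + 534) + B)*d(-2) = ((-155 + 534) + 484)*(-4) = (379 + 484)*(-4) = 863*(-4) = -3452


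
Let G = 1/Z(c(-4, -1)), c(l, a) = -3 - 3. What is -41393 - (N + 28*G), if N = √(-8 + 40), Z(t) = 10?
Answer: -206979/5 - 4*√2 ≈ -41401.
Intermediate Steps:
c(l, a) = -6
N = 4*√2 (N = √32 = 4*√2 ≈ 5.6569)
G = ⅒ (G = 1/10 = ⅒ ≈ 0.10000)
-41393 - (N + 28*G) = -41393 - (4*√2 + 28*(⅒)) = -41393 - (4*√2 + 14/5) = -41393 - (14/5 + 4*√2) = -41393 + (-14/5 - 4*√2) = -206979/5 - 4*√2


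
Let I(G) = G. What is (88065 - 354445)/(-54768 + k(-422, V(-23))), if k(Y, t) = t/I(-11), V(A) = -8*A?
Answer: 732545/150658 ≈ 4.8623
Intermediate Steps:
k(Y, t) = -t/11 (k(Y, t) = t/(-11) = t*(-1/11) = -t/11)
(88065 - 354445)/(-54768 + k(-422, V(-23))) = (88065 - 354445)/(-54768 - (-8)*(-23)/11) = -266380/(-54768 - 1/11*184) = -266380/(-54768 - 184/11) = -266380/(-602632/11) = -266380*(-11/602632) = 732545/150658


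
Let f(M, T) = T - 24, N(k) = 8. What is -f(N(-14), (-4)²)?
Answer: 8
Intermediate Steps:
f(M, T) = -24 + T
-f(N(-14), (-4)²) = -(-24 + (-4)²) = -(-24 + 16) = -1*(-8) = 8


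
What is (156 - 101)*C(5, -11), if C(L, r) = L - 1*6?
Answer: -55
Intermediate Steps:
C(L, r) = -6 + L (C(L, r) = L - 6 = -6 + L)
(156 - 101)*C(5, -11) = (156 - 101)*(-6 + 5) = 55*(-1) = -55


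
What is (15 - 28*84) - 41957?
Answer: -44294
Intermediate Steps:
(15 - 28*84) - 41957 = (15 - 2352) - 41957 = -2337 - 41957 = -44294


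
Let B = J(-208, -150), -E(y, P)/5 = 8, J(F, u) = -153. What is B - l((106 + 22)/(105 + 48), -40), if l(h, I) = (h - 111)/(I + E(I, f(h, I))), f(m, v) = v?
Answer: -377915/2448 ≈ -154.38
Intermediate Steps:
E(y, P) = -40 (E(y, P) = -5*8 = -40)
l(h, I) = (-111 + h)/(-40 + I) (l(h, I) = (h - 111)/(I - 40) = (-111 + h)/(-40 + I))
B = -153
B - l((106 + 22)/(105 + 48), -40) = -153 - (-111 + (106 + 22)/(105 + 48))/(-40 - 40) = -153 - (-111 + 128/153)/(-80) = -153 - (-1)*(-111 + 128*(1/153))/80 = -153 - (-1)*(-111 + 128/153)/80 = -153 - (-1)*(-16855)/(80*153) = -153 - 1*3371/2448 = -153 - 3371/2448 = -377915/2448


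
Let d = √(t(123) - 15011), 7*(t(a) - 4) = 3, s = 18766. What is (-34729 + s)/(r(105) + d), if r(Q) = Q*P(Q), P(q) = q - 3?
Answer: -598373055/401516873 + 15963*I*√735322/803033746 ≈ -1.4903 + 0.017046*I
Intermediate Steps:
t(a) = 31/7 (t(a) = 4 + (⅐)*3 = 4 + 3/7 = 31/7)
P(q) = -3 + q
d = I*√735322/7 (d = √(31/7 - 15011) = √(-105046/7) = I*√735322/7 ≈ 122.5*I)
r(Q) = Q*(-3 + Q)
(-34729 + s)/(r(105) + d) = (-34729 + 18766)/(105*(-3 + 105) + I*√735322/7) = -15963/(105*102 + I*√735322/7) = -15963/(10710 + I*√735322/7)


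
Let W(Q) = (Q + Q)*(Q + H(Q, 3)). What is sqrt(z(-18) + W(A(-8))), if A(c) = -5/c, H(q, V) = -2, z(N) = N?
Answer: I*sqrt(1262)/8 ≈ 4.4406*I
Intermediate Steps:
W(Q) = 2*Q*(-2 + Q) (W(Q) = (Q + Q)*(Q - 2) = (2*Q)*(-2 + Q) = 2*Q*(-2 + Q))
sqrt(z(-18) + W(A(-8))) = sqrt(-18 + 2*(-5/(-8))*(-2 - 5/(-8))) = sqrt(-18 + 2*(-5*(-1/8))*(-2 - 5*(-1/8))) = sqrt(-18 + 2*(5/8)*(-2 + 5/8)) = sqrt(-18 + 2*(5/8)*(-11/8)) = sqrt(-18 - 55/32) = sqrt(-631/32) = I*sqrt(1262)/8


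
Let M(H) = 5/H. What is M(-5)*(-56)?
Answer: 56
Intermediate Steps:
M(-5)*(-56) = (5/(-5))*(-56) = (5*(-⅕))*(-56) = -1*(-56) = 56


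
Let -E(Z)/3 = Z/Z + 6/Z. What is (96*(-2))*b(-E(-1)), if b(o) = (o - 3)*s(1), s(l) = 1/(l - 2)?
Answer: -3456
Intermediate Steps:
E(Z) = -3 - 18/Z (E(Z) = -3*(Z/Z + 6/Z) = -3*(1 + 6/Z) = -3 - 18/Z)
s(l) = 1/(-2 + l)
b(o) = 3 - o (b(o) = (o - 3)/(-2 + 1) = (-3 + o)/(-1) = (-3 + o)*(-1) = 3 - o)
(96*(-2))*b(-E(-1)) = (96*(-2))*(3 - (-1)*(-3 - 18/(-1))) = -192*(3 - (-1)*(-3 - 18*(-1))) = -192*(3 - (-1)*(-3 + 18)) = -192*(3 - (-1)*15) = -192*(3 - 1*(-15)) = -192*(3 + 15) = -192*18 = -3456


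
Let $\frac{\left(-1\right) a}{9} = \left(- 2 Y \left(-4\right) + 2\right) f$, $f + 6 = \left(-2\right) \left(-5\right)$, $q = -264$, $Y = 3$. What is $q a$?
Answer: $247104$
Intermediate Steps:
$f = 4$ ($f = -6 - -10 = -6 + 10 = 4$)
$a = -936$ ($a = - 9 \left(\left(-2\right) 3 \left(-4\right) + 2\right) 4 = - 9 \left(\left(-6\right) \left(-4\right) + 2\right) 4 = - 9 \left(24 + 2\right) 4 = - 9 \cdot 26 \cdot 4 = \left(-9\right) 104 = -936$)
$q a = \left(-264\right) \left(-936\right) = 247104$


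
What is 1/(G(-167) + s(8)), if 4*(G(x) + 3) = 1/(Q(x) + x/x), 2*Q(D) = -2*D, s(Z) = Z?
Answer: 672/3361 ≈ 0.19994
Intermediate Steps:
Q(D) = -D (Q(D) = (-2*D)/2 = -D)
G(x) = -3 + 1/(4*(1 - x)) (G(x) = -3 + 1/(4*(-x + x/x)) = -3 + 1/(4*(-x + 1)) = -3 + 1/(4*(1 - x)))
1/(G(-167) + s(8)) = 1/((11 - 12*(-167))/(4*(-1 - 167)) + 8) = 1/((¼)*(11 + 2004)/(-168) + 8) = 1/((¼)*(-1/168)*2015 + 8) = 1/(-2015/672 + 8) = 1/(3361/672) = 672/3361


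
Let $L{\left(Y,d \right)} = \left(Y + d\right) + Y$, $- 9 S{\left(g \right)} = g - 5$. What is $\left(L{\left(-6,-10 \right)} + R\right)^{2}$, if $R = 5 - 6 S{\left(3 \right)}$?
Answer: $\frac{3025}{9} \approx 336.11$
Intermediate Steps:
$S{\left(g \right)} = \frac{5}{9} - \frac{g}{9}$ ($S{\left(g \right)} = - \frac{g - 5}{9} = - \frac{-5 + g}{9} = \frac{5}{9} - \frac{g}{9}$)
$L{\left(Y,d \right)} = d + 2 Y$
$R = \frac{11}{3}$ ($R = 5 - 6 \left(\frac{5}{9} - \frac{1}{3}\right) = 5 - \frac{4}{3} = \frac{11}{3} \approx 3.6667$)
$\left(L{\left(-6,-10 \right)} + R\right)^{2} = \left(\left(-10 + 2 \left(-6\right)\right) + \frac{11}{3}\right)^{2} = \left(\left(-10 - 12\right) + \frac{11}{3}\right)^{2} = \left(-22 + \frac{11}{3}\right)^{2} = \left(- \frac{55}{3}\right)^{2} = \frac{3025}{9}$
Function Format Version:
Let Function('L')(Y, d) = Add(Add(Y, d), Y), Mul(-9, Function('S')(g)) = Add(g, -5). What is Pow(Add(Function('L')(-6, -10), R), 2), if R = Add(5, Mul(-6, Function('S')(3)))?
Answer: Rational(3025, 9) ≈ 336.11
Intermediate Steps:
Function('S')(g) = Add(Rational(5, 9), Mul(Rational(-1, 9), g)) (Function('S')(g) = Mul(Rational(-1, 9), Add(g, -5)) = Mul(Rational(-1, 9), Add(-5, g)) = Add(Rational(5, 9), Mul(Rational(-1, 9), g)))
Function('L')(Y, d) = Add(d, Mul(2, Y))
R = Rational(11, 3) (R = Add(5, Mul(-6, Add(Rational(5, 9), Mul(Rational(-1, 9), 3)))) = Add(5, Mul(-6, Add(Rational(5, 9), Rational(-1, 3)))) = Add(5, Mul(-6, Rational(2, 9))) = Add(5, Rational(-4, 3)) = Rational(11, 3) ≈ 3.6667)
Pow(Add(Function('L')(-6, -10), R), 2) = Pow(Add(Add(-10, Mul(2, -6)), Rational(11, 3)), 2) = Pow(Add(Add(-10, -12), Rational(11, 3)), 2) = Pow(Add(-22, Rational(11, 3)), 2) = Pow(Rational(-55, 3), 2) = Rational(3025, 9)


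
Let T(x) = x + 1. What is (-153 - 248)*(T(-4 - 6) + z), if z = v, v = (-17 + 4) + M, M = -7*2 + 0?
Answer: 14436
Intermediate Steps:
M = -14 (M = -14 + 0 = -14)
T(x) = 1 + x
v = -27 (v = (-17 + 4) - 14 = -13 - 14 = -27)
z = -27
(-153 - 248)*(T(-4 - 6) + z) = (-153 - 248)*((1 + (-4 - 6)) - 27) = -401*((1 - 10) - 27) = -401*(-9 - 27) = -401*(-36) = 14436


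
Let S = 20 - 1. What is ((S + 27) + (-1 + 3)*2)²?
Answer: 2500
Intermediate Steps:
S = 19
((S + 27) + (-1 + 3)*2)² = ((19 + 27) + (-1 + 3)*2)² = (46 + 2*2)² = (46 + 4)² = 50² = 2500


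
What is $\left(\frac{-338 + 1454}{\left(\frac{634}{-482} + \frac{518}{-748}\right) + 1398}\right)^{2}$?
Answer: $\frac{10118256362127936}{15832271612586025} \approx 0.63909$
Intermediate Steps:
$\left(\frac{-338 + 1454}{\left(\frac{634}{-482} + \frac{518}{-748}\right) + 1398}\right)^{2} = \left(\frac{1116}{\left(634 \left(- \frac{1}{482}\right) + 518 \left(- \frac{1}{748}\right)\right) + 1398}\right)^{2} = \left(\frac{1116}{\left(- \frac{317}{241} - \frac{259}{374}\right) + 1398}\right)^{2} = \left(\frac{1116}{- \frac{180977}{90134} + 1398}\right)^{2} = \left(\frac{1116}{\frac{125826355}{90134}}\right)^{2} = \left(1116 \cdot \frac{90134}{125826355}\right)^{2} = \left(\frac{100589544}{125826355}\right)^{2} = \frac{10118256362127936}{15832271612586025}$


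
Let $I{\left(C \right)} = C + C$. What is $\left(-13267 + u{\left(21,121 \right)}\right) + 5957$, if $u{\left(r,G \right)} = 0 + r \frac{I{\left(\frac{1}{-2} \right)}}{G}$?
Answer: $- \frac{884531}{121} \approx -7310.2$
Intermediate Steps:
$I{\left(C \right)} = 2 C$
$u{\left(r,G \right)} = - \frac{r}{G}$ ($u{\left(r,G \right)} = 0 + r \frac{2 \frac{1}{-2}}{G} = 0 + r \frac{2 \left(- \frac{1}{2}\right)}{G} = 0 + r \left(- \frac{1}{G}\right) = 0 - \frac{r}{G} = - \frac{r}{G}$)
$\left(-13267 + u{\left(21,121 \right)}\right) + 5957 = \left(-13267 - \frac{21}{121}\right) + 5957 = - \frac{1605328}{121} + 5957 = - \frac{884531}{121}$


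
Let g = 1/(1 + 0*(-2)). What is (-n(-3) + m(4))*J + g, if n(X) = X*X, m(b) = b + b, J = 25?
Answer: -24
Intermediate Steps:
m(b) = 2*b
g = 1 (g = 1/(1 + 0) = 1/1 = 1)
n(X) = X**2
(-n(-3) + m(4))*J + g = (-1*(-3)**2 + 2*4)*25 + 1 = (-1*9 + 8)*25 + 1 = (-9 + 8)*25 + 1 = -1*25 + 1 = -25 + 1 = -24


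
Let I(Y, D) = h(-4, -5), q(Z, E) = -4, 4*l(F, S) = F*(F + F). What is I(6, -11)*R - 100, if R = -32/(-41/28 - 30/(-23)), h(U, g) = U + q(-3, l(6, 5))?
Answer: -175164/103 ≈ -1700.6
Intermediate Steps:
l(F, S) = F**2/2 (l(F, S) = (F*(F + F))/4 = (F*(2*F))/4 = (2*F**2)/4 = F**2/2)
h(U, g) = -4 + U (h(U, g) = U - 4 = -4 + U)
I(Y, D) = -8 (I(Y, D) = -4 - 4 = -8)
R = 20608/103 (R = -32/(-41*1/28 - 30*(-1/23)) = -32/(-41/28 + 30/23) = -32/(-103/644) = -32*(-644/103) = 20608/103 ≈ 200.08)
I(6, -11)*R - 100 = -8*20608/103 - 100 = -164864/103 - 100 = -175164/103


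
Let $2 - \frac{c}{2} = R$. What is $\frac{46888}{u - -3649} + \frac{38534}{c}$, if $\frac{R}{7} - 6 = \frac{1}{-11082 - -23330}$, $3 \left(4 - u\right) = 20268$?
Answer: $- \frac{755224513424}{1520243481} \approx -496.78$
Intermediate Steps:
$u = -6752$ ($u = 4 - 6756 = -6752$)
$R = \frac{514423}{12248}$ ($R = 42 + \frac{7}{-11082 - -23330} = 42 + \frac{7}{-11082 + 23330} = 42 + \frac{7}{12248} = \frac{514423}{12248} \approx 42.001$)
$c = - \frac{489927}{6124}$ ($c = 4 - \frac{514423}{6124} = - \frac{489927}{6124} \approx -80.001$)
$\frac{46888}{u - -3649} + \frac{38534}{c} = \frac{46888}{-6752 - -3649} + \frac{38534}{- \frac{489927}{6124}} = \frac{46888}{-6752 + 3649} + 38534 \left(- \frac{6124}{489927}\right) = \frac{46888}{-3103} - \frac{235982216}{489927} = 46888 \left(- \frac{1}{3103}\right) - \frac{235982216}{489927} = - \frac{46888}{3103} - \frac{235982216}{489927} = - \frac{755224513424}{1520243481}$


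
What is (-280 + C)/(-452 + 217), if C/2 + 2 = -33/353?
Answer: 100318/82955 ≈ 1.2093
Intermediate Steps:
C = -1478/353 (C = -4 + 2*(-33/353) = -4 - 66/353 = -1478/353 ≈ -4.1870)
(-280 + C)/(-452 + 217) = (-280 - 1478/353)/(-452 + 217) = -100318/353/(-235) = -100318/353*(-1/235) = 100318/82955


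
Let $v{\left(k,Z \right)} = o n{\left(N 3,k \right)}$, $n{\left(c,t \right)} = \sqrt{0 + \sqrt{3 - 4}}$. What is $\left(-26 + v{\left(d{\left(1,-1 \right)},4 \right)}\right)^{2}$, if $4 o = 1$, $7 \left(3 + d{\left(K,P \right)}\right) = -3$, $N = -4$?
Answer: $\frac{\left(104 - \sqrt{i}\right)^{2}}{16} \approx 666.81 - 9.1299 i$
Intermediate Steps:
$d{\left(K,P \right)} = - \frac{24}{7}$ ($d{\left(K,P \right)} = -3 + \frac{1}{7} \left(-3\right) = -3 - \frac{3}{7} = - \frac{24}{7}$)
$n{\left(c,t \right)} = \sqrt{i}$ ($n{\left(c,t \right)} = \sqrt{0 + \sqrt{-1}} = \sqrt{0 + i} = \sqrt{i}$)
$o = \frac{1}{4}$ ($o = \frac{1}{4} \cdot 1 = \frac{1}{4} \approx 0.25$)
$v{\left(k,Z \right)} = \frac{\sqrt{i}}{4}$
$\left(-26 + v{\left(d{\left(1,-1 \right)},4 \right)}\right)^{2} = \left(-26 + \frac{\sqrt{i}}{4}\right)^{2}$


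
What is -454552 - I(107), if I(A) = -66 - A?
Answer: -454379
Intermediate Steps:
-454552 - I(107) = -454552 - (-66 - 1*107) = -454552 - (-66 - 107) = -454552 - 1*(-173) = -454552 + 173 = -454379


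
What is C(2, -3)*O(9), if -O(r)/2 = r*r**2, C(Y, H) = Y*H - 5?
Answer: 16038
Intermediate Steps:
C(Y, H) = -5 + H*Y (C(Y, H) = H*Y - 5 = -5 + H*Y)
O(r) = -2*r**3 (O(r) = -2*r*r**2 = -2*r**3)
C(2, -3)*O(9) = (-5 - 3*2)*(-2*9**3) = (-5 - 6)*(-2*729) = -11*(-1458) = 16038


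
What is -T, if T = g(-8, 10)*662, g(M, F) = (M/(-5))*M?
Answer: 42368/5 ≈ 8473.6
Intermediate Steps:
g(M, F) = -M²/5 (g(M, F) = (M*(-⅕))*M = (-M/5)*M = -M²/5)
T = -42368/5 (T = -⅕*(-8)²*662 = -⅕*64*662 = -64/5*662 = -42368/5 ≈ -8473.6)
-T = -1*(-42368/5) = 42368/5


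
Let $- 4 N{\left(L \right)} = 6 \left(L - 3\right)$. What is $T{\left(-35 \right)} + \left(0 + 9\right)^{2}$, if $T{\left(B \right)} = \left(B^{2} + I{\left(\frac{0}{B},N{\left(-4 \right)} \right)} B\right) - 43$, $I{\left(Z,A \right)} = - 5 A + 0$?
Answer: $\frac{6201}{2} \approx 3100.5$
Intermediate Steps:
$N{\left(L \right)} = \frac{9}{2} - \frac{3 L}{2}$ ($N{\left(L \right)} = - \frac{6 \left(L - 3\right)}{4} = - \frac{6 \left(-3 + L\right)}{4} = - \frac{-18 + 6 L}{4} = \frac{9}{2} - \frac{3 L}{2}$)
$I{\left(Z,A \right)} = - 5 A$
$T{\left(B \right)} = -43 + B^{2} - \frac{105 B}{2}$ ($T{\left(B \right)} = \left(B^{2} + - 5 \left(\frac{9}{2} - -6\right) B\right) - 43 = \left(B^{2} + - 5 \left(\frac{9}{2} + 6\right) B\right) - 43 = \left(B^{2} + \left(-5\right) \frac{21}{2} B\right) - 43 = \left(B^{2} - \frac{105 B}{2}\right) - 43 = -43 + B^{2} - \frac{105 B}{2}$)
$T{\left(-35 \right)} + \left(0 + 9\right)^{2} = \left(-43 + \left(-35\right)^{2} - - \frac{3675}{2}\right) + \left(0 + 9\right)^{2} = \left(-43 + 1225 + \frac{3675}{2}\right) + 9^{2} = \frac{6039}{2} + 81 = \frac{6201}{2}$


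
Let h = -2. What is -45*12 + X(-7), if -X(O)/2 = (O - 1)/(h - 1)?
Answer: -1636/3 ≈ -545.33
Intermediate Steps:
X(O) = -⅔ + 2*O/3 (X(O) = -2*(O - 1)/(-2 - 1) = -2*(-1 + O)/(-3) = -2*(-1 + O)*(-1)/3 = -2*(⅓ - O/3) = -⅔ + 2*O/3)
-45*12 + X(-7) = -45*12 + (-⅔ + (⅔)*(-7)) = -540 + (-⅔ - 14/3) = -540 - 16/3 = -1636/3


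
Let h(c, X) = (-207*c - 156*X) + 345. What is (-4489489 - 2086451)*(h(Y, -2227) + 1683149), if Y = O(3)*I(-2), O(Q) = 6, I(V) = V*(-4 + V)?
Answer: -13257108191880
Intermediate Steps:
Y = 72 (Y = 6*(-2*(-4 - 2)) = 6*(-2*(-6)) = 6*12 = 72)
h(c, X) = 345 - 207*c - 156*X
(-4489489 - 2086451)*(h(Y, -2227) + 1683149) = (-4489489 - 2086451)*((345 - 207*72 - 156*(-2227)) + 1683149) = -6575940*((345 - 14904 + 347412) + 1683149) = -6575940*(332853 + 1683149) = -6575940*2016002 = -13257108191880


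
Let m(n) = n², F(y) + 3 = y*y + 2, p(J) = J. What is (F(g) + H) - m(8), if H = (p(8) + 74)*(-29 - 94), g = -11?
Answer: -10030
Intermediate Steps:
H = -10086 (H = (8 + 74)*(-29 - 94) = 82*(-123) = -10086)
F(y) = -1 + y² (F(y) = -3 + (y*y + 2) = -3 + (y² + 2) = -3 + (2 + y²) = -1 + y²)
(F(g) + H) - m(8) = ((-1 + (-11)²) - 10086) - 1*8² = ((-1 + 121) - 10086) - 1*64 = (120 - 10086) - 64 = -9966 - 64 = -10030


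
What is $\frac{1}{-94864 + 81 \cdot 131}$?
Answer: $- \frac{1}{84253} \approx -1.1869 \cdot 10^{-5}$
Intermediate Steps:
$\frac{1}{-94864 + 81 \cdot 131} = \frac{1}{-94864 + 10611} = \frac{1}{-84253} = - \frac{1}{84253}$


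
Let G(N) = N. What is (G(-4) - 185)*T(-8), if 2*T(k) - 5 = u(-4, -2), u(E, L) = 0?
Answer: -945/2 ≈ -472.50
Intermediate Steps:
T(k) = 5/2 (T(k) = 5/2 + (½)*0 = 5/2 + 0 = 5/2)
(G(-4) - 185)*T(-8) = (-4 - 185)*(5/2) = -189*5/2 = -945/2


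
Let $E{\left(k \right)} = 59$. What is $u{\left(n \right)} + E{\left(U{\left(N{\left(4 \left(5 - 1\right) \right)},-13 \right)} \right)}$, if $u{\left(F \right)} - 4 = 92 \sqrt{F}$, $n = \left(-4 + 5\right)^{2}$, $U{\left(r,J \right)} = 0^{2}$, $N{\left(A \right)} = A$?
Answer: $155$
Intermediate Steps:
$U{\left(r,J \right)} = 0$
$n = 1$ ($n = 1^{2} = 1$)
$u{\left(F \right)} = 4 + 92 \sqrt{F}$
$u{\left(n \right)} + E{\left(U{\left(N{\left(4 \left(5 - 1\right) \right)},-13 \right)} \right)} = \left(4 + 92 \sqrt{1}\right) + 59 = \left(4 + 92 \cdot 1\right) + 59 = \left(4 + 92\right) + 59 = 96 + 59 = 155$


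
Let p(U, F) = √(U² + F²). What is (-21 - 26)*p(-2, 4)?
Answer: -94*√5 ≈ -210.19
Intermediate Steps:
p(U, F) = √(F² + U²)
(-21 - 26)*p(-2, 4) = (-21 - 26)*√(4² + (-2)²) = -47*√(16 + 4) = -94*√5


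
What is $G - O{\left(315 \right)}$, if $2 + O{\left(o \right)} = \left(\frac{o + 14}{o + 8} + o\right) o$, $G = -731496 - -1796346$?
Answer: $\frac{311793886}{323} \approx 9.6531 \cdot 10^{5}$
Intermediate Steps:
$G = 1064850$ ($G = -731496 + 1796346 = 1064850$)
$O{\left(o \right)} = -2 + o \left(o + \frac{14 + o}{8 + o}\right)$ ($O{\left(o \right)} = -2 + \left(\frac{o + 14}{o + 8} + o\right) o = -2 + \left(\frac{14 + o}{8 + o} + o\right) o = -2 + \left(o + \frac{14 + o}{8 + o}\right) o = -2 + o \left(o + \frac{14 + o}{8 + o}\right)$)
$G - O{\left(315 \right)} = 1064850 - \frac{-16 + 315^{3} + 9 \cdot 315^{2} + 12 \cdot 315}{8 + 315} = 1064850 - \frac{-16 + 31255875 + 9 \cdot 99225 + 3780}{323} = 1064850 - \frac{-16 + 31255875 + 893025 + 3780}{323} = 1064850 - \frac{1}{323} \cdot 32152664 = 1064850 - \frac{32152664}{323} = \frac{311793886}{323}$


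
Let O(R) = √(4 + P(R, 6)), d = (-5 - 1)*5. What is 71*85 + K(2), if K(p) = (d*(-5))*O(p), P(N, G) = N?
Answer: 6035 + 150*√6 ≈ 6402.4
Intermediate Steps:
d = -30 (d = -6*5 = -30)
O(R) = √(4 + R)
K(p) = 150*√(4 + p) (K(p) = (-30*(-5))*√(4 + p) = 150*√(4 + p))
71*85 + K(2) = 71*85 + 150*√(4 + 2) = 6035 + 150*√6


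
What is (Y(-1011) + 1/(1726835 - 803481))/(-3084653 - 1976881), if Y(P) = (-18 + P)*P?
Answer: -960582709927/4673587665036 ≈ -0.20553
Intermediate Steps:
Y(P) = P*(-18 + P)
(Y(-1011) + 1/(1726835 - 803481))/(-3084653 - 1976881) = (-1011*(-18 - 1011) + 1/(1726835 - 803481))/(-3084653 - 1976881) = (-1011*(-1029) + 1/923354)/(-5061534) = (1040319 + 1/923354)*(-1/5061534) = (960582709927/923354)*(-1/5061534) = -960582709927/4673587665036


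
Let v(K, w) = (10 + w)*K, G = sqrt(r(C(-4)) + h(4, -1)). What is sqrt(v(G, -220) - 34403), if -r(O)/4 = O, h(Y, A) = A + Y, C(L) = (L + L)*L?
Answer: sqrt(-34403 - 1050*I*sqrt(5)) ≈ 6.3255 - 185.59*I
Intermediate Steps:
C(L) = 2*L**2 (C(L) = (2*L)*L = 2*L**2)
r(O) = -4*O
G = 5*I*sqrt(5) (G = sqrt(-8*(-4)**2 + (-1 + 4)) = sqrt(-8*16 + 3) = sqrt(-4*32 + 3) = sqrt(-128 + 3) = sqrt(-125) = 5*I*sqrt(5) ≈ 11.18*I)
v(K, w) = K*(10 + w)
sqrt(v(G, -220) - 34403) = sqrt((5*I*sqrt(5))*(10 - 220) - 34403) = sqrt((5*I*sqrt(5))*(-210) - 34403) = sqrt(-1050*I*sqrt(5) - 34403) = sqrt(-34403 - 1050*I*sqrt(5))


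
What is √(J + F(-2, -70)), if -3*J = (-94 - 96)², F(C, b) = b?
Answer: I*√108930/3 ≈ 110.02*I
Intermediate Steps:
J = -36100/3 (J = -(-94 - 96)²/3 = -⅓*(-190)² = -⅓*36100 = -36100/3 ≈ -12033.)
√(J + F(-2, -70)) = √(-36100/3 - 70) = √(-36310/3) = I*√108930/3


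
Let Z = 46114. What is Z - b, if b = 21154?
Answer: 24960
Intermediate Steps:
Z - b = 46114 - 1*21154 = 46114 - 21154 = 24960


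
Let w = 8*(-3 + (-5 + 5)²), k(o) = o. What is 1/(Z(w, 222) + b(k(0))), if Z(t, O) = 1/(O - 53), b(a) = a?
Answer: 169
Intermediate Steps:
w = -24 (w = 8*(-3 + 0²) = 8*(-3 + 0) = 8*(-3) = -24)
Z(t, O) = 1/(-53 + O)
1/(Z(w, 222) + b(k(0))) = 1/(1/(-53 + 222) + 0) = 1/(1/169 + 0) = 1/(1/169) = 169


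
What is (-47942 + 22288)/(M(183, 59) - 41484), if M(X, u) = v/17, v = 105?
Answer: 436118/705123 ≈ 0.61850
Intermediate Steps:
M(X, u) = 105/17
(-47942 + 22288)/(M(183, 59) - 41484) = (-47942 + 22288)/(105/17 - 41484) = -25654/(-705123/17) = -25654*(-17/705123) = 436118/705123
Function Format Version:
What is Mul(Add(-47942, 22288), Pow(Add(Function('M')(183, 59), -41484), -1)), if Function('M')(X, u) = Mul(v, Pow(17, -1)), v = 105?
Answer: Rational(436118, 705123) ≈ 0.61850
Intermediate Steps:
Function('M')(X, u) = Rational(105, 17) (Function('M')(X, u) = Mul(105, Pow(17, -1)) = Mul(105, Rational(1, 17)) = Rational(105, 17))
Mul(Add(-47942, 22288), Pow(Add(Function('M')(183, 59), -41484), -1)) = Mul(Add(-47942, 22288), Pow(Add(Rational(105, 17), -41484), -1)) = Mul(-25654, Pow(Rational(-705123, 17), -1)) = Mul(-25654, Rational(-17, 705123)) = Rational(436118, 705123)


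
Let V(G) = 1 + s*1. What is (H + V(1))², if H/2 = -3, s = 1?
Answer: 16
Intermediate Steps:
V(G) = 2 (V(G) = 1 + 1*1 = 1 + 1 = 2)
H = -6 (H = 2*(-3) = -6)
(H + V(1))² = (-6 + 2)² = (-4)² = 16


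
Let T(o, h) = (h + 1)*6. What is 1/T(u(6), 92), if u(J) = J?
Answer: 1/558 ≈ 0.0017921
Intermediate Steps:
T(o, h) = 6 + 6*h (T(o, h) = (1 + h)*6 = 6 + 6*h)
1/T(u(6), 92) = 1/(6 + 6*92) = 1/(6 + 552) = 1/558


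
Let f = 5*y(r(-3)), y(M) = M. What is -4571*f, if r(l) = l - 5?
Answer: 182840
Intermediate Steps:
r(l) = -5 + l
f = -40 (f = 5*(-5 - 3) = 5*(-8) = -40)
-4571*f = -4571*(-40) = 182840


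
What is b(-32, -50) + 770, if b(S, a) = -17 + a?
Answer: 703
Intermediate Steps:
b(-32, -50) + 770 = (-17 - 50) + 770 = -67 + 770 = 703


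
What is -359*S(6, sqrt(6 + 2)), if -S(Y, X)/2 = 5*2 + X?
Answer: 7180 + 1436*sqrt(2) ≈ 9210.8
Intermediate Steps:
S(Y, X) = -20 - 2*X (S(Y, X) = -2*(5*2 + X) = -2*(10 + X) = -20 - 2*X)
-359*S(6, sqrt(6 + 2)) = -359*(-20 - 2*sqrt(6 + 2)) = -359*(-20 - 4*sqrt(2)) = 7180 + 1436*sqrt(2)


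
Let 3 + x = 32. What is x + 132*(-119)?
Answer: -15679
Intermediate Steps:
x = 29 (x = -3 + 32 = 29)
x + 132*(-119) = 29 + 132*(-119) = 29 - 15708 = -15679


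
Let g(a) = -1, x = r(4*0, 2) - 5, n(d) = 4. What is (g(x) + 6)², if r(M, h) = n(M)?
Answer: 25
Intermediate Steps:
r(M, h) = 4
x = -1 (x = 4 - 5 = -1)
(g(x) + 6)² = (-1 + 6)² = 5² = 25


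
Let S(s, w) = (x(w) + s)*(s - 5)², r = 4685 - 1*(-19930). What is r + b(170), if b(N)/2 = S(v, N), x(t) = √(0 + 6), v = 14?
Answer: 26883 + 162*√6 ≈ 27280.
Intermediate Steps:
x(t) = √6
r = 24615 (r = 4685 + 19930 = 24615)
S(s, w) = (-5 + s)²*(s + √6) (S(s, w) = (√6 + s)*(s - 5)² = (s + √6)*(-5 + s)² = (-5 + s)²*(s + √6))
b(N) = 2268 + 162*√6 (b(N) = 2*((-5 + 14)²*(14 + √6)) = 2*(9²*(14 + √6)) = 2*(81*(14 + √6)) = 2*(1134 + 81*√6) = 2268 + 162*√6)
r + b(170) = 24615 + (2268 + 162*√6) = 26883 + 162*√6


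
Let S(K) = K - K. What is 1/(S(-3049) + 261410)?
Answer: 1/261410 ≈ 3.8254e-6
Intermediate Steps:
S(K) = 0
1/(S(-3049) + 261410) = 1/(0 + 261410) = 1/261410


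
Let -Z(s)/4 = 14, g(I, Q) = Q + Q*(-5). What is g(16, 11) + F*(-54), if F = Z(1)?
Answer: 2980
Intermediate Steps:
g(I, Q) = -4*Q (g(I, Q) = Q - 5*Q = -4*Q)
Z(s) = -56 (Z(s) = -4*14 = -56)
F = -56
g(16, 11) + F*(-54) = -4*11 - 56*(-54) = -44 + 3024 = 2980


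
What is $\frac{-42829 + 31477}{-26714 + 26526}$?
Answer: $\frac{2838}{47} \approx 60.383$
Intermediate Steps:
$\frac{-42829 + 31477}{-26714 + 26526} = - \frac{11352}{-188} = \left(-11352\right) \left(- \frac{1}{188}\right) = \frac{2838}{47}$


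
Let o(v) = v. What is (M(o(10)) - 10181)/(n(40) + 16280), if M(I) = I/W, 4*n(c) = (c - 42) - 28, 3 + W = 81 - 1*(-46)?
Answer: -631217/1008895 ≈ -0.62565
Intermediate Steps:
W = 124 (W = -3 + (81 - 1*(-46)) = -3 + (81 + 46) = -3 + 127 = 124)
n(c) = -35/2 + c/4 (n(c) = ((c - 42) - 28)/4 = ((-42 + c) - 28)/4 = (-70 + c)/4 = -35/2 + c/4)
M(I) = I/124
(M(o(10)) - 10181)/(n(40) + 16280) = ((1/124)*10 - 10181)/((-35/2 + (1/4)*40) + 16280) = (5/62 - 10181)/((-35/2 + 10) + 16280) = -631217/(62*(-15/2 + 16280)) = -631217/(62*32545/2) = -631217/62*2/32545 = -631217/1008895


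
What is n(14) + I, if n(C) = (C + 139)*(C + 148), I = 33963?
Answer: 58749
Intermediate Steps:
n(C) = (139 + C)*(148 + C)
n(14) + I = (20572 + 14² + 287*14) + 33963 = (20572 + 196 + 4018) + 33963 = 24786 + 33963 = 58749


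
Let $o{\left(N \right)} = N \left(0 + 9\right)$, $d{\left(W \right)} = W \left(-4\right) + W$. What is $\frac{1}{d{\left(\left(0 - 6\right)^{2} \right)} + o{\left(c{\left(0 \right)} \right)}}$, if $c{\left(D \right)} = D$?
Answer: $- \frac{1}{108} \approx -0.0092593$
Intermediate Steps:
$d{\left(W \right)} = - 3 W$ ($d{\left(W \right)} = - 4 W + W = - 3 W$)
$o{\left(N \right)} = 9 N$ ($o{\left(N \right)} = N 9 = 9 N$)
$\frac{1}{d{\left(\left(0 - 6\right)^{2} \right)} + o{\left(c{\left(0 \right)} \right)}} = \frac{1}{- 3 \left(0 - 6\right)^{2} + 9 \cdot 0} = \frac{1}{- 3 \left(-6\right)^{2} + 0} = \frac{1}{\left(-3\right) 36 + 0} = \frac{1}{-108 + 0} = \frac{1}{-108} = - \frac{1}{108}$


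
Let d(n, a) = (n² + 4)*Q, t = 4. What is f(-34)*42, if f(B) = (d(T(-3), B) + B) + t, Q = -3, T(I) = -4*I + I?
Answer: -11970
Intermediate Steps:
T(I) = -3*I
d(n, a) = -12 - 3*n² (d(n, a) = (n² + 4)*(-3) = (4 + n²)*(-3) = -12 - 3*n²)
f(B) = -251 + B (f(B) = ((-12 - 3*(-3*(-3))²) + B) + 4 = ((-12 - 3*9²) + B) + 4 = ((-12 - 3*81) + B) + 4 = ((-12 - 243) + B) + 4 = (-255 + B) + 4 = -251 + B)
f(-34)*42 = (-251 - 34)*42 = -285*42 = -11970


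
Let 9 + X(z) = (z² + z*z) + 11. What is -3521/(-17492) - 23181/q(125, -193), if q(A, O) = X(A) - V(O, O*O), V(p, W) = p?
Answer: -294764207/550035940 ≈ -0.53590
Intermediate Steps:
X(z) = 2 + 2*z² (X(z) = -9 + ((z² + z*z) + 11) = -9 + ((z² + z²) + 11) = -9 + (2*z² + 11) = -9 + (11 + 2*z²) = 2 + 2*z²)
q(A, O) = 2 - O + 2*A² (q(A, O) = (2 + 2*A²) - O = 2 - O + 2*A²)
-3521/(-17492) - 23181/q(125, -193) = -3521/(-17492) - 23181/(2 - 1*(-193) + 2*125²) = -3521*(-1/17492) - 23181/(2 + 193 + 2*15625) = 3521/17492 - 23181/(2 + 193 + 31250) = 3521/17492 - 23181/31445 = -294764207/550035940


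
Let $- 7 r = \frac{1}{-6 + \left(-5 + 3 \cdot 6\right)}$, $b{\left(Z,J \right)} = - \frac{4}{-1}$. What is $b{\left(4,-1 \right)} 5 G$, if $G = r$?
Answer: $- \frac{20}{49} \approx -0.40816$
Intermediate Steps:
$b{\left(Z,J \right)} = 4$ ($b{\left(Z,J \right)} = \left(-4\right) \left(-1\right) = 4$)
$r = - \frac{1}{49}$ ($r = - \frac{1}{7 \left(-6 + \left(-5 + 3 \cdot 6\right)\right)} = - \frac{1}{7 \left(-6 + \left(-5 + 18\right)\right)} = - \frac{1}{7 \left(-6 + 13\right)} = - \frac{1}{7 \cdot 7} = \left(- \frac{1}{7}\right) \frac{1}{7} = - \frac{1}{49} \approx -0.020408$)
$G = - \frac{1}{49} \approx -0.020408$
$b{\left(4,-1 \right)} 5 G = 4 \cdot 5 \left(- \frac{1}{49}\right) = 20 \left(- \frac{1}{49}\right) = - \frac{20}{49}$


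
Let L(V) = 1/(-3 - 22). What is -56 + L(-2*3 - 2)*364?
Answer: -1764/25 ≈ -70.560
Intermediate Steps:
L(V) = -1/25 (L(V) = 1/(-25) = -1/25)
-56 + L(-2*3 - 2)*364 = -56 - 1/25*364 = -56 - 364/25 = -1764/25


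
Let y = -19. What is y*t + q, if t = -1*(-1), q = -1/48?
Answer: -913/48 ≈ -19.021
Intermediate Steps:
q = -1/48 (q = -1*1/48 = -1/48 ≈ -0.020833)
t = 1
y*t + q = -19*1 - 1/48 = -19 - 1/48 = -913/48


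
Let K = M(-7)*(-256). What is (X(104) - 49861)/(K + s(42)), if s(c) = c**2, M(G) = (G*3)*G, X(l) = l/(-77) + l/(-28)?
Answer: 3839687/2761836 ≈ 1.3903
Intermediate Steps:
X(l) = -15*l/308 (X(l) = l*(-1/77) + l*(-1/28) = -l/77 - l/28 = -15*l/308)
M(G) = 3*G**2 (M(G) = (3*G)*G = 3*G**2)
K = -37632 (K = (3*(-7)**2)*(-256) = (3*49)*(-256) = 147*(-256) = -37632)
(X(104) - 49861)/(K + s(42)) = (-15/308*104 - 49861)/(-37632 + 42**2) = (-390/77 - 49861)/(-37632 + 1764) = -3839687/77/(-35868) = -3839687/77*(-1/35868) = 3839687/2761836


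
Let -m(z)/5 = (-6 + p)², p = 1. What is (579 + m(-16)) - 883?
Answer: -429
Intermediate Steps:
m(z) = -125 (m(z) = -5*(-6 + 1)² = -5*(-5)² = -5*25 = -125)
(579 + m(-16)) - 883 = (579 - 125) - 883 = 454 - 883 = -429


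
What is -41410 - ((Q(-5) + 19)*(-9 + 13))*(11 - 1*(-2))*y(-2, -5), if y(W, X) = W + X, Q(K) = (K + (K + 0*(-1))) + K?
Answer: -39954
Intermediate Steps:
Q(K) = 3*K (Q(K) = (K + (K + 0)) + K = (K + K) + K = 2*K + K = 3*K)
-41410 - ((Q(-5) + 19)*(-9 + 13))*(11 - 1*(-2))*y(-2, -5) = -41410 - ((3*(-5) + 19)*(-9 + 13))*(11 - 1*(-2))*(-2 - 5) = -41410 - ((-15 + 19)*4)*(11 + 2)*(-7) = -41410 - (4*4)*13*(-7) = -41410 - 16*13*(-7) = -41410 - 208*(-7) = -41410 - 1*(-1456) = -41410 + 1456 = -39954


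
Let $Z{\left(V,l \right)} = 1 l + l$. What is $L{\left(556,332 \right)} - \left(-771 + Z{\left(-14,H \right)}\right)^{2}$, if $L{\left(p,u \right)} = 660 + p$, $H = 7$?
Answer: $-571833$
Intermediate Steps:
$Z{\left(V,l \right)} = 2 l$ ($Z{\left(V,l \right)} = l + l = 2 l$)
$L{\left(556,332 \right)} - \left(-771 + Z{\left(-14,H \right)}\right)^{2} = \left(660 + 556\right) - \left(-771 + 2 \cdot 7\right)^{2} = 1216 - \left(-771 + 14\right)^{2} = 1216 - \left(-757\right)^{2} = 1216 - 573049 = -571833$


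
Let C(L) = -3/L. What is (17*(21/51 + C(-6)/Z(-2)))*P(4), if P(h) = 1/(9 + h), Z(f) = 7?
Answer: 115/182 ≈ 0.63187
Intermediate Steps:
(17*(21/51 + C(-6)/Z(-2)))*P(4) = (17*(21/51 - 3/(-6)/7))/(9 + 4) = (17*(21*(1/51) - 3*(-⅙)*(⅐)))/13 = (17*(7/17 + (½)*(⅐)))*(1/13) = (17*(7/17 + 1/14))*(1/13) = (17*(115/238))*(1/13) = (115/14)*(1/13) = 115/182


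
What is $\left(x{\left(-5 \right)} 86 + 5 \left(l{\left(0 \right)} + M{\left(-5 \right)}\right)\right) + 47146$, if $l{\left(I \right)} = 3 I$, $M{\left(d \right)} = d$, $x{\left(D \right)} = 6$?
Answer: $47637$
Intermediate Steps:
$\left(x{\left(-5 \right)} 86 + 5 \left(l{\left(0 \right)} + M{\left(-5 \right)}\right)\right) + 47146 = \left(6 \cdot 86 + 5 \left(3 \cdot 0 - 5\right)\right) + 47146 = \left(516 + 5 \left(0 - 5\right)\right) + 47146 = \left(516 + 5 \left(-5\right)\right) + 47146 = \left(516 - 25\right) + 47146 = 491 + 47146 = 47637$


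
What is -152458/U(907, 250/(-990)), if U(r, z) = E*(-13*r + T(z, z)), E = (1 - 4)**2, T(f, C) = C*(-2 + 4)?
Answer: 1677038/1167359 ≈ 1.4366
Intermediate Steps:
T(f, C) = 2*C (T(f, C) = C*2 = 2*C)
E = 9 (E = (-3)**2 = 9)
U(r, z) = -117*r + 18*z (U(r, z) = 9*(-13*r + 2*z) = -117*r + 18*z)
-152458/U(907, 250/(-990)) = -152458/(-117*907 + 18*(250/(-990))) = -152458/(-106119 + 18*(250*(-1/990))) = -152458/(-106119 + 18*(-25/99)) = -152458/(-106119 - 50/11) = -152458/(-1167359/11) = -152458*(-11/1167359) = 1677038/1167359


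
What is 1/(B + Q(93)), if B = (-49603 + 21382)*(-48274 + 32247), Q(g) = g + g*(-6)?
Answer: 1/452297502 ≈ 2.2109e-9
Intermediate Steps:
Q(g) = -5*g (Q(g) = g - 6*g = -5*g)
B = 452297967 (B = -28221*(-16027) = 452297967)
1/(B + Q(93)) = 1/(452297967 - 5*93) = 1/(452297967 - 465) = 1/452297502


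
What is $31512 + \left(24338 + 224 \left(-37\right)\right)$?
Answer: $47562$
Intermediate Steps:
$31512 + \left(24338 + 224 \left(-37\right)\right) = 31512 + \left(24338 - 8288\right) = 31512 + 16050 = 47562$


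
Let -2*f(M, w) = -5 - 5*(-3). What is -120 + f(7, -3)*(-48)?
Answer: 120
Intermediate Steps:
f(M, w) = -5 (f(M, w) = -(-5 - 5*(-3))/2 = -(-5 + 15)/2 = -1/2*10 = -5)
-120 + f(7, -3)*(-48) = -120 - 5*(-48) = -120 + 240 = 120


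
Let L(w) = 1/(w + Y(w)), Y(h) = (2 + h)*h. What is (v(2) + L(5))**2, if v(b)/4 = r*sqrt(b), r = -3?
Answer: 460801/1600 - 3*sqrt(2)/5 ≈ 287.15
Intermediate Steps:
Y(h) = h*(2 + h)
L(w) = 1/(w + w*(2 + w))
v(b) = -12*sqrt(b) (v(b) = 4*(-3*sqrt(b)) = -12*sqrt(b))
(v(2) + L(5))**2 = (-12*sqrt(2) + 1/(5*(3 + 5)))**2 = (-12*sqrt(2) + (1/5)/8)**2 = (-12*sqrt(2) + (1/5)*(1/8))**2 = (-12*sqrt(2) + 1/40)**2 = (1/40 - 12*sqrt(2))**2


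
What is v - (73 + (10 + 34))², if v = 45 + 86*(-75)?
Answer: -20094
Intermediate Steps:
v = -6405 (v = 45 - 6450 = -6405)
v - (73 + (10 + 34))² = -6405 - (73 + (10 + 34))² = -6405 - (73 + 44)² = -6405 - 1*117² = -6405 - 1*13689 = -6405 - 13689 = -20094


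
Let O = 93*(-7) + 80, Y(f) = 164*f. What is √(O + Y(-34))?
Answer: 3*I*√683 ≈ 78.403*I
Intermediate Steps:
O = -571 (O = -651 + 80 = -571)
√(O + Y(-34)) = √(-571 + 164*(-34)) = √(-571 - 5576) = √(-6147) = 3*I*√683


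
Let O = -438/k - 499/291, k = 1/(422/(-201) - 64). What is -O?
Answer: -564435563/19497 ≈ -28950.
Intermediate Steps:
k = -201/13286 (k = 1/(422*(-1/201) - 64) = 1/(-422/201 - 64) = 1/(-13286/201) = -201/13286 ≈ -0.015129)
O = 564435563/19497 (O = -438/(-201/13286) - 499/291 = -438*(-13286/201) - 499*1/291 = 1939756/67 - 499/291 = 564435563/19497 ≈ 28950.)
-O = -1*564435563/19497 = -564435563/19497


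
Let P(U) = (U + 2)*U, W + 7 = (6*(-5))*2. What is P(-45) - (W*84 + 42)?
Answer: 7521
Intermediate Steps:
W = -67 (W = -7 + (6*(-5))*2 = -7 - 30*2 = -7 - 60 = -67)
P(U) = U*(2 + U) (P(U) = (2 + U)*U = U*(2 + U))
P(-45) - (W*84 + 42) = -45*(2 - 45) - (-67*84 + 42) = -45*(-43) - (-5628 + 42) = 1935 - 1*(-5586) = 1935 + 5586 = 7521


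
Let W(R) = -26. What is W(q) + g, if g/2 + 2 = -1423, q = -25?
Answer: -2876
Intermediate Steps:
g = -2850 (g = -4 + 2*(-1423) = -4 - 2846 = -2850)
W(q) + g = -26 - 2850 = -2876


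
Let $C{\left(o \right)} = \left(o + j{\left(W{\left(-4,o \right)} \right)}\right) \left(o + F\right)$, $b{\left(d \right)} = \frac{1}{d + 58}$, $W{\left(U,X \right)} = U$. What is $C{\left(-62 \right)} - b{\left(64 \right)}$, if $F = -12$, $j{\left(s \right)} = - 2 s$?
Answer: $\frac{487511}{122} \approx 3996.0$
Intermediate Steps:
$b{\left(d \right)} = \frac{1}{58 + d}$
$C{\left(o \right)} = \left(-12 + o\right) \left(8 + o\right)$ ($C{\left(o \right)} = \left(o - -8\right) \left(o - 12\right) = \left(o + 8\right) \left(-12 + o\right) = \left(8 + o\right) \left(-12 + o\right) = \left(-12 + o\right) \left(8 + o\right)$)
$C{\left(-62 \right)} - b{\left(64 \right)} = \left(-96 + \left(-62\right)^{2} - -248\right) - \frac{1}{58 + 64} = \left(-96 + 3844 + 248\right) - \frac{1}{122} = 3996 - \frac{1}{122} = \frac{487511}{122}$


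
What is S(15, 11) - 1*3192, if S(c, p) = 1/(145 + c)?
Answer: -510719/160 ≈ -3192.0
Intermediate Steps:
S(15, 11) - 1*3192 = 1/(145 + 15) - 1*3192 = 1/160 - 3192 = -510719/160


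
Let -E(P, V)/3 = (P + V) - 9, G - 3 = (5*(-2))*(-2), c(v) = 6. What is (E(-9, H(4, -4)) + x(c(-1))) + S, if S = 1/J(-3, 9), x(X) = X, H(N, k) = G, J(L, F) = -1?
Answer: -10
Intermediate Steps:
G = 23 (G = 3 + (5*(-2))*(-2) = 3 - 10*(-2) = 3 + 20 = 23)
H(N, k) = 23
E(P, V) = 27 - 3*P - 3*V (E(P, V) = -3*((P + V) - 9) = -3*(-9 + P + V) = 27 - 3*P - 3*V)
S = -1 (S = 1/(-1) = -1)
(E(-9, H(4, -4)) + x(c(-1))) + S = ((27 - 3*(-9) - 3*23) + 6) - 1 = ((27 + 27 - 69) + 6) - 1 = (-15 + 6) - 1 = -9 - 1 = -10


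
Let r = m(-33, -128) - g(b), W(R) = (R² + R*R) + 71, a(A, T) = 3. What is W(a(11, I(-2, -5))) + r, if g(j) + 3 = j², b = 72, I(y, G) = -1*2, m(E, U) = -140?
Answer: -5232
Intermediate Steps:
I(y, G) = -2
W(R) = 71 + 2*R² (W(R) = (R² + R²) + 71 = 2*R² + 71 = 71 + 2*R²)
g(j) = -3 + j²
r = -5321 (r = -140 - (-3 + 72²) = -140 - (-3 + 5184) = -140 - 1*5181 = -140 - 5181 = -5321)
W(a(11, I(-2, -5))) + r = (71 + 2*3²) - 5321 = (71 + 2*9) - 5321 = (71 + 18) - 5321 = 89 - 5321 = -5232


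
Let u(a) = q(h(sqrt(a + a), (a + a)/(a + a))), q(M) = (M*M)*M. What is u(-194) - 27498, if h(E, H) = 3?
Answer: -27471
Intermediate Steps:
q(M) = M**3 (q(M) = M**2*M = M**3)
u(a) = 27 (u(a) = 3**3 = 27)
u(-194) - 27498 = 27 - 27498 = -27471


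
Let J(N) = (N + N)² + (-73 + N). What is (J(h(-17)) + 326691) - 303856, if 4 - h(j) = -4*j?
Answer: 39082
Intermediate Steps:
h(j) = 4 + 4*j (h(j) = 4 - (-4)*j = 4 + 4*j)
J(N) = -73 + N + 4*N² (J(N) = (2*N)² + (-73 + N) = 4*N² + (-73 + N) = -73 + N + 4*N²)
(J(h(-17)) + 326691) - 303856 = ((-73 + (4 + 4*(-17)) + 4*(4 + 4*(-17))²) + 326691) - 303856 = ((-73 + (4 - 68) + 4*(4 - 68)²) + 326691) - 303856 = ((-73 - 64 + 4*(-64)²) + 326691) - 303856 = ((-73 - 64 + 4*4096) + 326691) - 303856 = ((-73 - 64 + 16384) + 326691) - 303856 = (16247 + 326691) - 303856 = 342938 - 303856 = 39082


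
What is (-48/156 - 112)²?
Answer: 2131600/169 ≈ 12613.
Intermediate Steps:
(-48/156 - 112)² = (-48*1/156 - 112)² = (-4/13 - 112)² = (-1460/13)² = 2131600/169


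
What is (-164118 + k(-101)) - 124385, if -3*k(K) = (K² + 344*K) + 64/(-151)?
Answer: -126985802/453 ≈ -2.8032e+5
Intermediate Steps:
k(K) = 64/453 - 344*K/3 - K²/3 (k(K) = -((K² + 344*K) + 64/(-151))/3 = -((K² + 344*K) + 64*(-1/151))/3 = -((K² + 344*K) - 64/151)/3 = -(-64/151 + K² + 344*K)/3 = 64/453 - 344*K/3 - K²/3)
(-164118 + k(-101)) - 124385 = (-164118 + (64/453 - 344/3*(-101) - ⅓*(-101)²)) - 124385 = (-164118 + (64/453 + 34744/3 - ⅓*10201)) - 124385 = (-164118 + (64/453 + 34744/3 - 10201/3)) - 124385 = (-164118 + 3706057/453) - 124385 = -70639397/453 - 124385 = -126985802/453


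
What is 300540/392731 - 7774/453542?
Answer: 66627210943/89060001601 ≈ 0.74812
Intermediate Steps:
300540/392731 - 7774/453542 = 300540*(1/392731) - 7774*1/453542 = 300540/392731 - 3887/226771 = 66627210943/89060001601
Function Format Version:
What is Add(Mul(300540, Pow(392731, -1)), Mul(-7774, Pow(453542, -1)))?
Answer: Rational(66627210943, 89060001601) ≈ 0.74812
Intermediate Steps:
Add(Mul(300540, Pow(392731, -1)), Mul(-7774, Pow(453542, -1))) = Add(Mul(300540, Rational(1, 392731)), Mul(-7774, Rational(1, 453542))) = Add(Rational(300540, 392731), Rational(-3887, 226771)) = Rational(66627210943, 89060001601)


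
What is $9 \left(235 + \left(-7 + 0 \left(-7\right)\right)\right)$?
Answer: $2052$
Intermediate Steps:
$9 \left(235 + \left(-7 + 0 \left(-7\right)\right)\right) = 9 \left(235 + \left(-7 + 0\right)\right) = 9 \left(235 - 7\right) = 9 \cdot 228 = 2052$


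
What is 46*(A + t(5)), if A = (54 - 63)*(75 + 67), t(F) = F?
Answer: -58558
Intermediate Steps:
A = -1278 (A = -9*142 = -1278)
46*(A + t(5)) = 46*(-1278 + 5) = 46*(-1273) = -58558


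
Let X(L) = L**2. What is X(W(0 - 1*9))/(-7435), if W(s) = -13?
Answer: -169/7435 ≈ -0.022730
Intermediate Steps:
X(W(0 - 1*9))/(-7435) = (-13)**2/(-7435) = 169*(-1/7435) = -169/7435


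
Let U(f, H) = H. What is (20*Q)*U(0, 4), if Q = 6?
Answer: 480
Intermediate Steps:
(20*Q)*U(0, 4) = (20*6)*4 = 120*4 = 480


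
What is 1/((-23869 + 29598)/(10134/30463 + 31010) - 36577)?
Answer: -55568692/2032525781253 ≈ -2.7340e-5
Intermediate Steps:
1/((-23869 + 29598)/(10134/30463 + 31010) - 36577) = 1/(5729/(10134*(1/30463) + 31010) - 36577) = 1/(5729/(10134/30463 + 31010) - 36577) = 1/(5729/(944667764/30463) - 36577) = 1/(5729*(30463/944667764) - 36577) = 1/(10266031/55568692 - 36577) = 1/(-2032525781253/55568692) = -55568692/2032525781253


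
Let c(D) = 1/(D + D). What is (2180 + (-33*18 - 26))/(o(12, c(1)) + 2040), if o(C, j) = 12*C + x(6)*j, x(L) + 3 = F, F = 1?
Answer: 1560/2183 ≈ 0.71461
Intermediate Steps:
x(L) = -2 (x(L) = -3 + 1 = -2)
c(D) = 1/(2*D)
o(C, j) = -2*j + 12*C (o(C, j) = 12*C - 2*j = -2*j + 12*C)
(2180 + (-33*18 - 26))/(o(12, c(1)) + 2040) = (2180 + (-33*18 - 26))/((-1/1 + 12*12) + 2040) = (2180 + (-594 - 26))/((-1 + 144) + 2040) = (2180 - 620)/((-2*½ + 144) + 2040) = 1560/((-1 + 144) + 2040) = 1560/(143 + 2040) = 1560/2183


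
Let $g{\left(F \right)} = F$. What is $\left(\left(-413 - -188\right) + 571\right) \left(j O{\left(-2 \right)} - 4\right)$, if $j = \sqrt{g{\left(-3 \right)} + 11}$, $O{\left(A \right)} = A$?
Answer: $-1384 - 1384 \sqrt{2} \approx -3341.3$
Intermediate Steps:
$j = 2 \sqrt{2}$ ($j = \sqrt{-3 + 11} = \sqrt{8} = 2 \sqrt{2} \approx 2.8284$)
$\left(\left(-413 - -188\right) + 571\right) \left(j O{\left(-2 \right)} - 4\right) = \left(\left(-413 - -188\right) + 571\right) \left(2 \sqrt{2} \left(-2\right) - 4\right) = \left(\left(-413 + 188\right) + 571\right) \left(- 4 \sqrt{2} - 4\right) = \left(-225 + 571\right) \left(-4 - 4 \sqrt{2}\right) = 346 \left(-4 - 4 \sqrt{2}\right) = -1384 - 1384 \sqrt{2}$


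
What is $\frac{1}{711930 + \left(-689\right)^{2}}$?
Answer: $\frac{1}{1186651} \approx 8.4271 \cdot 10^{-7}$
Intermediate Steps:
$\frac{1}{711930 + \left(-689\right)^{2}} = \frac{1}{711930 + 474721} = \frac{1}{1186651}$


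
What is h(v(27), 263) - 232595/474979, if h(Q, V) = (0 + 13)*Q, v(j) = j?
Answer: 166485034/474979 ≈ 350.51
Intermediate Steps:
h(Q, V) = 13*Q
h(v(27), 263) - 232595/474979 = 13*27 - 232595/474979 = 351 - 232595/474979 = 166485034/474979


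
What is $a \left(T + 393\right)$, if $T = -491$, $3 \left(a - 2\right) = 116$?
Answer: $- \frac{11956}{3} \approx -3985.3$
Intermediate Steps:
$a = \frac{122}{3}$ ($a = 2 + \frac{1}{3} \cdot 116 = 2 + \frac{116}{3} = \frac{122}{3} \approx 40.667$)
$a \left(T + 393\right) = \frac{122 \left(-491 + 393\right)}{3} = \frac{122}{3} \left(-98\right) = - \frac{11956}{3}$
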